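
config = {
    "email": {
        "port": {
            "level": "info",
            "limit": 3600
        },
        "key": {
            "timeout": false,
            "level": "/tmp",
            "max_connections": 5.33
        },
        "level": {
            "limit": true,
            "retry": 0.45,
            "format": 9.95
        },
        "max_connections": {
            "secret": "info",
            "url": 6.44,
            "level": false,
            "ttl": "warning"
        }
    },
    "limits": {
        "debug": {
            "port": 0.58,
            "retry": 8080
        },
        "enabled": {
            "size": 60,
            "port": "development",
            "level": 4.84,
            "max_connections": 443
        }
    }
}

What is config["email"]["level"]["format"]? 9.95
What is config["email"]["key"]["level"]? "/tmp"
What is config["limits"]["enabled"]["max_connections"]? 443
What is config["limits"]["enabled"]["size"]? 60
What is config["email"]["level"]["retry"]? 0.45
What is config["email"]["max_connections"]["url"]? 6.44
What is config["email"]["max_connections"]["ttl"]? "warning"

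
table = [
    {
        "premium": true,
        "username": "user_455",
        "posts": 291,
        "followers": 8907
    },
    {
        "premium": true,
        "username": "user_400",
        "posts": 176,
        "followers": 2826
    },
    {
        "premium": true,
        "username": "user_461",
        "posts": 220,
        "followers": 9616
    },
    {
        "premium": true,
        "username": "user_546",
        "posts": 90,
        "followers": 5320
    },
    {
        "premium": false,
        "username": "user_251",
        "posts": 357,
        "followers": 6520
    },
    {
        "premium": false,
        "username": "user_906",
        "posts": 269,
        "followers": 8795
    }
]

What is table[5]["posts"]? 269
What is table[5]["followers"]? 8795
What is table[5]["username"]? "user_906"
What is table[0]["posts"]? 291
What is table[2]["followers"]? 9616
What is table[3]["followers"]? 5320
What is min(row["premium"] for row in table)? False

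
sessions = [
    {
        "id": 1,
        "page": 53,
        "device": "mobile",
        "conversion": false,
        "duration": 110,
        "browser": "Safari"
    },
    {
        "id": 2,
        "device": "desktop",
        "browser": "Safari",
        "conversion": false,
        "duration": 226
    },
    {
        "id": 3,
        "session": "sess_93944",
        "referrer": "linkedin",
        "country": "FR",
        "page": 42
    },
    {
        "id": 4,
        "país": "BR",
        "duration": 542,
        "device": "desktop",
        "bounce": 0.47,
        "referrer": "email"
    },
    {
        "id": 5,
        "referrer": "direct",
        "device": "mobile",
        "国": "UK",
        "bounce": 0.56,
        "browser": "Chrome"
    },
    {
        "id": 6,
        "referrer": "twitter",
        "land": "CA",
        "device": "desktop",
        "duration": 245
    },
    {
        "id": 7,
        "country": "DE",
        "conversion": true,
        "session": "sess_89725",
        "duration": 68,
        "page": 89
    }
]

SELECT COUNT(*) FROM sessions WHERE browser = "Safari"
2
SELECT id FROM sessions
[1, 2, 3, 4, 5, 6, 7]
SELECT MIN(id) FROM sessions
1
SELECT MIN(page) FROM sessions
42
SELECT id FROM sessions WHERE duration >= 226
[2, 4, 6]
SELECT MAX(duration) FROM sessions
542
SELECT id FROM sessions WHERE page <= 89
[1, 3, 7]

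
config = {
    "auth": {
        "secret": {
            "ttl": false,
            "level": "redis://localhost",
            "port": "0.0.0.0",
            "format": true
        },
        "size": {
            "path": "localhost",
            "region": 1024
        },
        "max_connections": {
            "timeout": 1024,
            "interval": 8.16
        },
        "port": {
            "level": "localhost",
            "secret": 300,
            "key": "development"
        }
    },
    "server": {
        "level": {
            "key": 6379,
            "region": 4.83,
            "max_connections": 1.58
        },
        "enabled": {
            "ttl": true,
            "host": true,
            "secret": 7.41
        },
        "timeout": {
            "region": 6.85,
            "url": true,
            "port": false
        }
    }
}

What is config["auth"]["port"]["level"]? "localhost"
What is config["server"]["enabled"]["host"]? True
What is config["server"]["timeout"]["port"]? False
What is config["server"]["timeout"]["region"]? 6.85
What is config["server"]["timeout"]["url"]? True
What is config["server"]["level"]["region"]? 4.83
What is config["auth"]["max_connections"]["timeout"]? 1024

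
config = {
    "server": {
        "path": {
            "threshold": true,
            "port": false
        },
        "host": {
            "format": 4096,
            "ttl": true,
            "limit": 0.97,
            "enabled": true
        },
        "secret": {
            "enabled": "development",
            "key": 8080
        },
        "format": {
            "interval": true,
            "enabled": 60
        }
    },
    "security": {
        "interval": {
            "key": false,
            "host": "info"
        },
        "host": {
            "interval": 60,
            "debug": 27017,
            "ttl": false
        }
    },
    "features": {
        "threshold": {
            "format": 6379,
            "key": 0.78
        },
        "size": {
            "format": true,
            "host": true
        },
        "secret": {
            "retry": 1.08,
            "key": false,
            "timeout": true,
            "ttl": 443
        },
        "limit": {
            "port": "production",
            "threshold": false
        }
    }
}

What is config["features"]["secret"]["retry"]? 1.08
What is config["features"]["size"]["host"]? True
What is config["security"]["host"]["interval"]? 60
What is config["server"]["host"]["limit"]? 0.97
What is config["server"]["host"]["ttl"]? True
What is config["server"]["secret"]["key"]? 8080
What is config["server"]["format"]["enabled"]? 60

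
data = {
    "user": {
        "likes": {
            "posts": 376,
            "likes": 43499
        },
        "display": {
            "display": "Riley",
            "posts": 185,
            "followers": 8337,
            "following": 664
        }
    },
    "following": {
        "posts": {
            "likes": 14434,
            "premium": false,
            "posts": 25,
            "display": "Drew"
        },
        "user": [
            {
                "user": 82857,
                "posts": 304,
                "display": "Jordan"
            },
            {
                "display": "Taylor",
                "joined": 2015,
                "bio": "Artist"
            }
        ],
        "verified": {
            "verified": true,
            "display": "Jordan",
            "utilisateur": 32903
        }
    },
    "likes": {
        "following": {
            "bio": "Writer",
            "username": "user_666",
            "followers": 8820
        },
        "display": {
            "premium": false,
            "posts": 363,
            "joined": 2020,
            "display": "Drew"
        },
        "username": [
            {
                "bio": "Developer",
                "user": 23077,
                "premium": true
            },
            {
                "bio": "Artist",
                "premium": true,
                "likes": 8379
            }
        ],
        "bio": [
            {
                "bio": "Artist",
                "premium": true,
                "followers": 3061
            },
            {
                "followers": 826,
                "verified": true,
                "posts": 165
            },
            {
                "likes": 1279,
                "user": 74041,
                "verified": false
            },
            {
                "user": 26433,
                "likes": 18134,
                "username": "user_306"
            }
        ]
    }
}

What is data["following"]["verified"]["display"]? "Jordan"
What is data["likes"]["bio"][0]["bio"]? "Artist"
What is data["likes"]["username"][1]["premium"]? True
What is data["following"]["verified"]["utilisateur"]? 32903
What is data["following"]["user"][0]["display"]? "Jordan"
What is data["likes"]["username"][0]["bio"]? "Developer"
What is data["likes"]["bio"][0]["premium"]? True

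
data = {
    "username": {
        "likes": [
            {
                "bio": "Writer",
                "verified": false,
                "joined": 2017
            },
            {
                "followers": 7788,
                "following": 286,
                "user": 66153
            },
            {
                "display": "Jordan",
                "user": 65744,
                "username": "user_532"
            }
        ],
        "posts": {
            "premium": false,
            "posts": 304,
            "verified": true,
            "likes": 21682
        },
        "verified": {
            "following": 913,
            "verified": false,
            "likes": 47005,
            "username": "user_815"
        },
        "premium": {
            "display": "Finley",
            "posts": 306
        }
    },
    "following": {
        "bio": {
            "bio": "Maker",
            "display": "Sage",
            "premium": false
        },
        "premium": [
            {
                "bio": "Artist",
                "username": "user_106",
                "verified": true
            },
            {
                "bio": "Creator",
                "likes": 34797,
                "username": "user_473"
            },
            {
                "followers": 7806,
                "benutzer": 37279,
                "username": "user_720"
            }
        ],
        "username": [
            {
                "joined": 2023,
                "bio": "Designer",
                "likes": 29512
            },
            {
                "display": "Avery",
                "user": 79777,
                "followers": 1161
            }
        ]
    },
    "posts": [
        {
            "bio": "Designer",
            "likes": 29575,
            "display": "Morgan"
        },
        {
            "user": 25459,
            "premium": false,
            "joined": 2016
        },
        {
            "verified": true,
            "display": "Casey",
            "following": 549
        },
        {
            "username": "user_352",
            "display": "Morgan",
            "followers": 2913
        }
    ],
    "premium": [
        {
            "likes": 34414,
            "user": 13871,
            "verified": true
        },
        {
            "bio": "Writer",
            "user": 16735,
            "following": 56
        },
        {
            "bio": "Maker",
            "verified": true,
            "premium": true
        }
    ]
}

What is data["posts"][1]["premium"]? False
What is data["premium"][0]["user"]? 13871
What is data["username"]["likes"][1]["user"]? 66153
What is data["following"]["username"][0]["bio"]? "Designer"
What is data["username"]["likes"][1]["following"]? 286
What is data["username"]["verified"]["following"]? 913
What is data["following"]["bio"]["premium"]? False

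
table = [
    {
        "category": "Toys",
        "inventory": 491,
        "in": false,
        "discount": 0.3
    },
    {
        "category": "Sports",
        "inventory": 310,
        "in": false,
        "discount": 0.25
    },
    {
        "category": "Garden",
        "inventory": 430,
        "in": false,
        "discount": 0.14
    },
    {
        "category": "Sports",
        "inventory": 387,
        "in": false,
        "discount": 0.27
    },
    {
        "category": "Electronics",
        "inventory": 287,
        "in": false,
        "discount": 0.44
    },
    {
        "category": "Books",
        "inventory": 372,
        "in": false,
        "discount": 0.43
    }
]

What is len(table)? 6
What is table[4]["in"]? False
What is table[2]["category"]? "Garden"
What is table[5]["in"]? False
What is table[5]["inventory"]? 372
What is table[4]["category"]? "Electronics"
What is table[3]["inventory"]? 387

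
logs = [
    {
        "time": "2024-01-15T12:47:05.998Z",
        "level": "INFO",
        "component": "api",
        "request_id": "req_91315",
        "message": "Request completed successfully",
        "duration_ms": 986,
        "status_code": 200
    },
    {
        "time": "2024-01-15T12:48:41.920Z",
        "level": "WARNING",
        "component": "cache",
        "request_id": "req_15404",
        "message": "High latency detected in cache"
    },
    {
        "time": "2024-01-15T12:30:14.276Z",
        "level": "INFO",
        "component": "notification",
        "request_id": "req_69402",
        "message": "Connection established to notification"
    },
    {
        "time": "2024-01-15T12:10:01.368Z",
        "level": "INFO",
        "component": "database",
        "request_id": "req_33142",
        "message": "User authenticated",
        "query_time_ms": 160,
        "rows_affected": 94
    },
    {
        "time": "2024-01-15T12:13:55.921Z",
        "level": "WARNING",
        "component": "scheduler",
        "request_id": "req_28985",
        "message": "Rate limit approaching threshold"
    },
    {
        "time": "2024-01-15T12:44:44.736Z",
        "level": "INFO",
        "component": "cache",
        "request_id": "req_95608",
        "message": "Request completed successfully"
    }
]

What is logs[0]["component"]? "api"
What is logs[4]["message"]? "Rate limit approaching threshold"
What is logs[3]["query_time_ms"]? 160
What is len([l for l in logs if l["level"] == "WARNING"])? 2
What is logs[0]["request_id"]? "req_91315"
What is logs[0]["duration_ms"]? 986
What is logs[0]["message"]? "Request completed successfully"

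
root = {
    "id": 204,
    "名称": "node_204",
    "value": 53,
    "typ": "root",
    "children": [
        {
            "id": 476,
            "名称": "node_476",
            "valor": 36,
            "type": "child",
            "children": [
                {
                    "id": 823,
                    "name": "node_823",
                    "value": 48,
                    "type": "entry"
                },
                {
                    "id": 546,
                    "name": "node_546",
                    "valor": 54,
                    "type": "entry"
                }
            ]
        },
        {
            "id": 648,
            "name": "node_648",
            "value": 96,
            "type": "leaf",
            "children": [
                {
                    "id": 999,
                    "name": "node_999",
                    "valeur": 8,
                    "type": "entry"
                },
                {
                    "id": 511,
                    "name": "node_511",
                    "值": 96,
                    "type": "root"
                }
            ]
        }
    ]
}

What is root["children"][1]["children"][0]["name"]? "node_999"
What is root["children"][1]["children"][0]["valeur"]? 8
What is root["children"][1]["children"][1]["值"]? 96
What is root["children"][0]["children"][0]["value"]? 48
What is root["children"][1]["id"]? 648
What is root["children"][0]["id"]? 476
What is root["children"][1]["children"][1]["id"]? 511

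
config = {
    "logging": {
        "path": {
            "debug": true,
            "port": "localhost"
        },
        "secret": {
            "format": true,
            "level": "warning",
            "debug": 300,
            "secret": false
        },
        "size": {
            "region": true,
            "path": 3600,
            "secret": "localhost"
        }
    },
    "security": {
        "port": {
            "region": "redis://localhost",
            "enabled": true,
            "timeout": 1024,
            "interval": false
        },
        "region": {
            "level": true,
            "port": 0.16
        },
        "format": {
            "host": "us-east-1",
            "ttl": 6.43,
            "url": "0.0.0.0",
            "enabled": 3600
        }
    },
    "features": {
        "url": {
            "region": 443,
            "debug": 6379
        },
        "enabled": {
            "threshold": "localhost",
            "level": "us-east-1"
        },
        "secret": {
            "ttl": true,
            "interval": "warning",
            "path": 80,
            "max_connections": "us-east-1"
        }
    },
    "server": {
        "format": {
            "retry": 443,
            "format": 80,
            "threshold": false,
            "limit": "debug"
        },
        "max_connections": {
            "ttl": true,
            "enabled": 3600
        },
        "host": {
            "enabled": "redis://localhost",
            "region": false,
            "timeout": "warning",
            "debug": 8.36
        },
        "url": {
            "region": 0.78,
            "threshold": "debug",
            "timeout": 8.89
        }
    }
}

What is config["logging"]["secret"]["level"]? "warning"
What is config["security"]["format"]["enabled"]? 3600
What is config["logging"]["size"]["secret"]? "localhost"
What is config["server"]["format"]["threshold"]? False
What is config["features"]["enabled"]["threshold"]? "localhost"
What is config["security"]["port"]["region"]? "redis://localhost"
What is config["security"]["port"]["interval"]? False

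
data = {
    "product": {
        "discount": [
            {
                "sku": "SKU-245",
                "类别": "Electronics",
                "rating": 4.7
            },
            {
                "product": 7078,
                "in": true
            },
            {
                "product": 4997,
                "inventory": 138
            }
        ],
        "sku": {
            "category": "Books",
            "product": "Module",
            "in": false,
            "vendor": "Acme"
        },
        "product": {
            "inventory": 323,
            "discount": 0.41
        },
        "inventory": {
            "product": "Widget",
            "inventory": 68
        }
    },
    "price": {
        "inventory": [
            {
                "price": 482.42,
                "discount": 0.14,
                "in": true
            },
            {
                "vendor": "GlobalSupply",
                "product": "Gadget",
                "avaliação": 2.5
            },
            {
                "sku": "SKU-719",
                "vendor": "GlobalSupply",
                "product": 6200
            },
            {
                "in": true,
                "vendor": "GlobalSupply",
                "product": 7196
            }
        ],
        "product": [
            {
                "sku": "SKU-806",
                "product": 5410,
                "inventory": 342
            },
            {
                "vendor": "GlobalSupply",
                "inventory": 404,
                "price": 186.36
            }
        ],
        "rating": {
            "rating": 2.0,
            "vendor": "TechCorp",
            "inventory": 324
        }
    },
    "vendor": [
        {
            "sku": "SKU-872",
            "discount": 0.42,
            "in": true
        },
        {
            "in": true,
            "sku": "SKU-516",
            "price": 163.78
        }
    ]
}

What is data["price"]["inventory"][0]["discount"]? 0.14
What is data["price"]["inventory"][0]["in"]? True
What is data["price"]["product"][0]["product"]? 5410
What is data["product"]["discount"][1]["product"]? 7078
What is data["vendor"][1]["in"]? True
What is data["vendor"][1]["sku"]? "SKU-516"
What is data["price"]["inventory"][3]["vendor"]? "GlobalSupply"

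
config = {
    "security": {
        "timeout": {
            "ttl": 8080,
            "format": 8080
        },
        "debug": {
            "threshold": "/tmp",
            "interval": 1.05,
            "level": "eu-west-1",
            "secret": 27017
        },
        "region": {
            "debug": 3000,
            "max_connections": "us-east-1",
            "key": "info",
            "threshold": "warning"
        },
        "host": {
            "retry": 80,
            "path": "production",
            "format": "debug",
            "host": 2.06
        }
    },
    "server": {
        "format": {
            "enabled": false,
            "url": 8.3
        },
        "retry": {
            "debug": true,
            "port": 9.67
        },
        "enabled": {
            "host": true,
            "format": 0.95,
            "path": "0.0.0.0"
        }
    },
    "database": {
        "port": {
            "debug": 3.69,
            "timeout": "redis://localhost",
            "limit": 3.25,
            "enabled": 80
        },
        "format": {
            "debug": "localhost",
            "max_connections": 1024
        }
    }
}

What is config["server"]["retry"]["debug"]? True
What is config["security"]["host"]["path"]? "production"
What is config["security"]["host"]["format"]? "debug"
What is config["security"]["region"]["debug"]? 3000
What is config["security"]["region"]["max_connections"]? "us-east-1"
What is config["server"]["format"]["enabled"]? False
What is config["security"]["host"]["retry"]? 80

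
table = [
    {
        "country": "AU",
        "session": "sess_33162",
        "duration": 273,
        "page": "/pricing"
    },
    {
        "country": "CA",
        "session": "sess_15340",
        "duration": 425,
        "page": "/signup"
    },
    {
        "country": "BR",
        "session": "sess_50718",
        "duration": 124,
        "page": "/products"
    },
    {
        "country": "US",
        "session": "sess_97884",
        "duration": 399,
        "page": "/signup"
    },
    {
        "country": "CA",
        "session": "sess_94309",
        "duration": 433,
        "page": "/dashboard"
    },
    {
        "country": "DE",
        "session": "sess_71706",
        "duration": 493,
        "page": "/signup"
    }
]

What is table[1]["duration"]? 425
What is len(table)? 6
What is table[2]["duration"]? 124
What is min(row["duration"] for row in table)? 124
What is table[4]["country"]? "CA"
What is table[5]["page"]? "/signup"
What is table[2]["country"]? "BR"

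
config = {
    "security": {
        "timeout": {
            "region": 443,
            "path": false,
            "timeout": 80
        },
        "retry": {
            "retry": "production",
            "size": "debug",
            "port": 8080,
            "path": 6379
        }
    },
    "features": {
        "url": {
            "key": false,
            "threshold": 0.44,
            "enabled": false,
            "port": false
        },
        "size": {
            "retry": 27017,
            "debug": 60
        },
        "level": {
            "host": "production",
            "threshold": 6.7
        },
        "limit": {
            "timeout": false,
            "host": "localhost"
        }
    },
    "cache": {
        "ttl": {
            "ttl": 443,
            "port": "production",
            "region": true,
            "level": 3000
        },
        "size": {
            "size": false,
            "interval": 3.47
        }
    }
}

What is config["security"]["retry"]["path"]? 6379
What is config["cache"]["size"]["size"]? False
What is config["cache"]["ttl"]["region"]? True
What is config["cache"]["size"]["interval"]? 3.47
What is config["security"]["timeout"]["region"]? 443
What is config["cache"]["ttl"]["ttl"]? 443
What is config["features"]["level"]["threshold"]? 6.7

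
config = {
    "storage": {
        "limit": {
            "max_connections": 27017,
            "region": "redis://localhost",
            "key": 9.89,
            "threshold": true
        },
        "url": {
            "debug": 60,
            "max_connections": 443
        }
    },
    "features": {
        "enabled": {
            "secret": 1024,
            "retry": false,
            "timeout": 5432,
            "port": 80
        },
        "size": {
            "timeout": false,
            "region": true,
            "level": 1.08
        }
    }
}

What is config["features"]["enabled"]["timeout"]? 5432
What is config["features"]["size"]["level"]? 1.08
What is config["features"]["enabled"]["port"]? 80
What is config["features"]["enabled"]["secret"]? 1024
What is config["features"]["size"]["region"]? True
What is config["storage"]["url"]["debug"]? 60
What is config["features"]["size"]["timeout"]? False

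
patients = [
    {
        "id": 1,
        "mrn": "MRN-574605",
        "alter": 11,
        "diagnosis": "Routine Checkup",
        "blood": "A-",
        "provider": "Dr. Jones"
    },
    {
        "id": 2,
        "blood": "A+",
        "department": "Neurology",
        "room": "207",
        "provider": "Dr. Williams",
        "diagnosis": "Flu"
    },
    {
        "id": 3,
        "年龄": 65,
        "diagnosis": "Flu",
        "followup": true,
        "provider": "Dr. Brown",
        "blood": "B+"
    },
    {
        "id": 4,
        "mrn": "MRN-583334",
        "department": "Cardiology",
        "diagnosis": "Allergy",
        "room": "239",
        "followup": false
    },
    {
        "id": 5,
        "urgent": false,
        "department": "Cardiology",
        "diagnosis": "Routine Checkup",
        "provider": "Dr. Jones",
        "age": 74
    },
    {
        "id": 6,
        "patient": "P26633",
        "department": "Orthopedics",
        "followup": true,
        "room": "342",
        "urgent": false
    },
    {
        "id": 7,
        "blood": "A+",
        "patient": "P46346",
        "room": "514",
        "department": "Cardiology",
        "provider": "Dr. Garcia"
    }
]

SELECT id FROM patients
[1, 2, 3, 4, 5, 6, 7]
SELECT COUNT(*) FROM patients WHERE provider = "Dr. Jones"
2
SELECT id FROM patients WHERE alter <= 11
[1]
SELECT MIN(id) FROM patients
1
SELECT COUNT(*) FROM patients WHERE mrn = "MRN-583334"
1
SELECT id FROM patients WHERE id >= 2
[2, 3, 4, 5, 6, 7]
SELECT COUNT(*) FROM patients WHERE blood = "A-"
1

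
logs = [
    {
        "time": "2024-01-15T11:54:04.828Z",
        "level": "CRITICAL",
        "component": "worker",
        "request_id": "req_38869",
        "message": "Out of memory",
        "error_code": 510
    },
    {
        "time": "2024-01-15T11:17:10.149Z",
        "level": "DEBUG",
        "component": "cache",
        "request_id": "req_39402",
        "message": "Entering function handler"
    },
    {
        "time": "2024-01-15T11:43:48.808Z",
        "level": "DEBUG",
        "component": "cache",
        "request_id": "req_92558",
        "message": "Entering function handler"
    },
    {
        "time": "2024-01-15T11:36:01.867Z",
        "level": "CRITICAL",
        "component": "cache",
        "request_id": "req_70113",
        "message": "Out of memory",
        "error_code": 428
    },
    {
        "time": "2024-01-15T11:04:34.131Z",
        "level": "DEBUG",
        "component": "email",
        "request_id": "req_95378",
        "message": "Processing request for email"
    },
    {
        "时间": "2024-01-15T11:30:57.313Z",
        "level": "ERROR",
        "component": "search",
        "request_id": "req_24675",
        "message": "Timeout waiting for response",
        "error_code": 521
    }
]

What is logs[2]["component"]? "cache"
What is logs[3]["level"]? "CRITICAL"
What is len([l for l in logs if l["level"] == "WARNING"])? 0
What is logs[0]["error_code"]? 510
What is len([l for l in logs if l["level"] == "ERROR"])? 1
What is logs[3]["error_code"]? 428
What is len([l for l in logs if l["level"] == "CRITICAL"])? 2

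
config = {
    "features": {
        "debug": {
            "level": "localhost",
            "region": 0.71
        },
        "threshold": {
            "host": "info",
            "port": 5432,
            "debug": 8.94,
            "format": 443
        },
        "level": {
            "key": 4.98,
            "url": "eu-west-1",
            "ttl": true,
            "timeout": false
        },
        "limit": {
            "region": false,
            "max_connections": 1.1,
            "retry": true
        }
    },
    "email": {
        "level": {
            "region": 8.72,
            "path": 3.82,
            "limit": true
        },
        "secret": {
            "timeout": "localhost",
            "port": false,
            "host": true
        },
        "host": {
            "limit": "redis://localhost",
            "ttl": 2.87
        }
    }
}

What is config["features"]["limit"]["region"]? False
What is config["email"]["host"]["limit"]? "redis://localhost"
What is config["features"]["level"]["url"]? "eu-west-1"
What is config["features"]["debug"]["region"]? 0.71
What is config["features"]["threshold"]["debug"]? 8.94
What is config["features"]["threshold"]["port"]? 5432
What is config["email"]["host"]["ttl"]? 2.87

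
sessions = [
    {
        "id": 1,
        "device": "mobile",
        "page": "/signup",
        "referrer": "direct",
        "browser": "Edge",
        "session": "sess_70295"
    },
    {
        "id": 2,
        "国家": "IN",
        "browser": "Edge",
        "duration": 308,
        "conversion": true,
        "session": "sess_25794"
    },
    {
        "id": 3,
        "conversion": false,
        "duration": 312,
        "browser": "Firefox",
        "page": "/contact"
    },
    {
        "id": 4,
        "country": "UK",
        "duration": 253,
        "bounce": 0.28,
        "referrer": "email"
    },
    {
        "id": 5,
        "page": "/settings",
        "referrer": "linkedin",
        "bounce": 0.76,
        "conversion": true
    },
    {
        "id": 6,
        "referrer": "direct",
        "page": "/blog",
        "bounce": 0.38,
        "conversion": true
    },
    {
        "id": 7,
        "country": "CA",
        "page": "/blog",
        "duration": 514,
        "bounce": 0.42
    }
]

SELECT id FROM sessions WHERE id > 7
[]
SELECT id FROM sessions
[1, 2, 3, 4, 5, 6, 7]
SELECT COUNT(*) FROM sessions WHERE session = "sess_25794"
1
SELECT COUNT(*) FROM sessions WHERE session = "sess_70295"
1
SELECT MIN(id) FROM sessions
1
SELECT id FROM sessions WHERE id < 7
[1, 2, 3, 4, 5, 6]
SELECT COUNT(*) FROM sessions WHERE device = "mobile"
1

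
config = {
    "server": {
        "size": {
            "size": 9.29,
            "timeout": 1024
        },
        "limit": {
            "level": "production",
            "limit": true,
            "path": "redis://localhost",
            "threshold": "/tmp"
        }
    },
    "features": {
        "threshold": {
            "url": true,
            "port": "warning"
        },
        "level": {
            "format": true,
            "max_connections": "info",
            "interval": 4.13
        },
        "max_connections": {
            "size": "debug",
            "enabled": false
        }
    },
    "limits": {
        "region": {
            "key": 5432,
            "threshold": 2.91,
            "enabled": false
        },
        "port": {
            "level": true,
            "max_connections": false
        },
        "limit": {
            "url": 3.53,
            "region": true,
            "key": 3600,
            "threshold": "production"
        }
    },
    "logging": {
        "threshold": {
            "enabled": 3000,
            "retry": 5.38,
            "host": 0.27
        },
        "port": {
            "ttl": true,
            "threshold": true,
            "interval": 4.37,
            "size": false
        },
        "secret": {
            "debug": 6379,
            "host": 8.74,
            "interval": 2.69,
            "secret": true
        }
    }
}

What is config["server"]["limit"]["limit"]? True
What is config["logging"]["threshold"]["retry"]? 5.38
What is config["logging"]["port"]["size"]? False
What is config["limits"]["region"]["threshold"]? 2.91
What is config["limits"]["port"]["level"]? True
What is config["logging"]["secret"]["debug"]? 6379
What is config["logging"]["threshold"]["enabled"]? 3000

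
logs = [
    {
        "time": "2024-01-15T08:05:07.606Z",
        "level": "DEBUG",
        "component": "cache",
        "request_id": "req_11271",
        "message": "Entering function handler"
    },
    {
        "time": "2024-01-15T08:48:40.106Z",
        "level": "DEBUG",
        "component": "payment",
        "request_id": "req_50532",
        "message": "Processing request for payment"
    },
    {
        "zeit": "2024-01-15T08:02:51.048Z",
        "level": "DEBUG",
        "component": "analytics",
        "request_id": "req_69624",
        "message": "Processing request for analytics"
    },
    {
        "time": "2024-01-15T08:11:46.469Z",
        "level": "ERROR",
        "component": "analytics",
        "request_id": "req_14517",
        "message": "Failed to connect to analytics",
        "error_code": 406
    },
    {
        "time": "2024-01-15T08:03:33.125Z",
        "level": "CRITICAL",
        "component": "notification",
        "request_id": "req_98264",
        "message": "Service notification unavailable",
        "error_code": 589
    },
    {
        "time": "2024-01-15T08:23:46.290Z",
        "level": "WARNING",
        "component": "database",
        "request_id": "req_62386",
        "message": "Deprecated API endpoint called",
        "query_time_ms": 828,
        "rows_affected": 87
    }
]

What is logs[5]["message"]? "Deprecated API endpoint called"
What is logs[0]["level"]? "DEBUG"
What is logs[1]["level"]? "DEBUG"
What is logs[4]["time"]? "2024-01-15T08:03:33.125Z"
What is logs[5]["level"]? "WARNING"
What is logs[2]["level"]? "DEBUG"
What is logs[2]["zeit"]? "2024-01-15T08:02:51.048Z"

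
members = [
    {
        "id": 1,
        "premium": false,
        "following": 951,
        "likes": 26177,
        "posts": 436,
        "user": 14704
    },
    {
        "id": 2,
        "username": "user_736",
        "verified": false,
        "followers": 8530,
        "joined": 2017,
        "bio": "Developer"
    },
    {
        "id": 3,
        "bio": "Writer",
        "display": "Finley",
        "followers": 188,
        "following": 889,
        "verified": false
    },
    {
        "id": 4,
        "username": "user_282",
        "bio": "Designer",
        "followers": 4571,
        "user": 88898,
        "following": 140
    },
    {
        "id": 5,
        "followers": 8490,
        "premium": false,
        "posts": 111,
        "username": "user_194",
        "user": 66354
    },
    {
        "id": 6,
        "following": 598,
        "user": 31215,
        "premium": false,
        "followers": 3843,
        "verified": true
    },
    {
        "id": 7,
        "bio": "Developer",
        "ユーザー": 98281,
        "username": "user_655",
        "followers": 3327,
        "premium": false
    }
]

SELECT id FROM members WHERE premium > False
[]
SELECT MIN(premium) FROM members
False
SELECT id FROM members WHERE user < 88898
[1, 5, 6]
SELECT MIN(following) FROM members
140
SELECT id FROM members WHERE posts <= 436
[1, 5]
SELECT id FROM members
[1, 2, 3, 4, 5, 6, 7]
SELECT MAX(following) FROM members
951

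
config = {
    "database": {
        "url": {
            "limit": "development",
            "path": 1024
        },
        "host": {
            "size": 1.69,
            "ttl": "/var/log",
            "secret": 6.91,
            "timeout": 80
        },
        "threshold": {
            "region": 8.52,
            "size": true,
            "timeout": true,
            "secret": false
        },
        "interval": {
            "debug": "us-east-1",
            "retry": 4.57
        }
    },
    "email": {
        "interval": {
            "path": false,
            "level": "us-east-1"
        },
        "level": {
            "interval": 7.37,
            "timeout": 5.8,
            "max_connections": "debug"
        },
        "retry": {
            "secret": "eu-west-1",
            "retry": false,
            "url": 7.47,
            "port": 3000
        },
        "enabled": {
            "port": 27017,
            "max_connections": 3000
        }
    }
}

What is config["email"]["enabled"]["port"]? 27017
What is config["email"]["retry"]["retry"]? False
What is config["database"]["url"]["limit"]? "development"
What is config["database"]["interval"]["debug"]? "us-east-1"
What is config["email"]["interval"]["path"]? False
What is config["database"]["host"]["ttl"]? "/var/log"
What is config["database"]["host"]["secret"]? 6.91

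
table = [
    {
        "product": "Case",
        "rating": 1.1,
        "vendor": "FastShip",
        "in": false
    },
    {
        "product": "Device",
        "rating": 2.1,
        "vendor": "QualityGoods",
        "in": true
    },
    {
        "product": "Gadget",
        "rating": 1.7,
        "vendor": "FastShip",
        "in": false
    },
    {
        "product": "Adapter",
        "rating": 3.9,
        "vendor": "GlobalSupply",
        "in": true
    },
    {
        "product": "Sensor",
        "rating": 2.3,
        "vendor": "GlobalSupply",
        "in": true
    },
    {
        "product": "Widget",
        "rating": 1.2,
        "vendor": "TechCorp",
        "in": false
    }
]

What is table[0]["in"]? False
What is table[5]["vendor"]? "TechCorp"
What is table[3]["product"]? "Adapter"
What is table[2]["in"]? False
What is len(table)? 6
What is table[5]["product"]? "Widget"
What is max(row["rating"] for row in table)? 3.9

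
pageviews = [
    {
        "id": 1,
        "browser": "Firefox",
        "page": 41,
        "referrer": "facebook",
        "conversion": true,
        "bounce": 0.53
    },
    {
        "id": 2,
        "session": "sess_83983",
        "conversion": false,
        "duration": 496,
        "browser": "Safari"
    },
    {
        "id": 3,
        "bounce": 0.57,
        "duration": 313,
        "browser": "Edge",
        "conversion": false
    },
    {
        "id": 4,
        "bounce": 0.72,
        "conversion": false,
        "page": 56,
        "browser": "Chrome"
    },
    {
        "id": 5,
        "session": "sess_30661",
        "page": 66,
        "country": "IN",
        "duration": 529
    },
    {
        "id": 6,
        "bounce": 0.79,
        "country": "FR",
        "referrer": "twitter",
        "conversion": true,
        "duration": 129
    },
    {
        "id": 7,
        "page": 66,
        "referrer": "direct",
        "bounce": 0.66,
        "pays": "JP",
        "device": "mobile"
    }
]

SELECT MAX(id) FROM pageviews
7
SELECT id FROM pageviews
[1, 2, 3, 4, 5, 6, 7]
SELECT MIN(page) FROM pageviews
41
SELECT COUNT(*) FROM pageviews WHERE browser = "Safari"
1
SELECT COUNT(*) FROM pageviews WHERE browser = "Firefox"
1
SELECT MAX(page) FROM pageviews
66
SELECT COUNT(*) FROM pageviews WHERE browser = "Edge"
1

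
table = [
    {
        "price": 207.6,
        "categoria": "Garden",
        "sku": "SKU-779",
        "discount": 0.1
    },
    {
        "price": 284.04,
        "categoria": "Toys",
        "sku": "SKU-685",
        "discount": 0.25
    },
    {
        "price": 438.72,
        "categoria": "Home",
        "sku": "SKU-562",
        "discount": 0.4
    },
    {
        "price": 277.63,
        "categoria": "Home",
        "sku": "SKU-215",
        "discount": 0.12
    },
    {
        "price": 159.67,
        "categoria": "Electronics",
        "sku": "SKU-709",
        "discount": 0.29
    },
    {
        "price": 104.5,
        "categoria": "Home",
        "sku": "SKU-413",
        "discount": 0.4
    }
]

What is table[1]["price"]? 284.04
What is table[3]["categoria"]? "Home"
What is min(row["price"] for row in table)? 104.5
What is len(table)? 6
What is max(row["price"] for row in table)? 438.72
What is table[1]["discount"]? 0.25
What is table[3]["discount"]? 0.12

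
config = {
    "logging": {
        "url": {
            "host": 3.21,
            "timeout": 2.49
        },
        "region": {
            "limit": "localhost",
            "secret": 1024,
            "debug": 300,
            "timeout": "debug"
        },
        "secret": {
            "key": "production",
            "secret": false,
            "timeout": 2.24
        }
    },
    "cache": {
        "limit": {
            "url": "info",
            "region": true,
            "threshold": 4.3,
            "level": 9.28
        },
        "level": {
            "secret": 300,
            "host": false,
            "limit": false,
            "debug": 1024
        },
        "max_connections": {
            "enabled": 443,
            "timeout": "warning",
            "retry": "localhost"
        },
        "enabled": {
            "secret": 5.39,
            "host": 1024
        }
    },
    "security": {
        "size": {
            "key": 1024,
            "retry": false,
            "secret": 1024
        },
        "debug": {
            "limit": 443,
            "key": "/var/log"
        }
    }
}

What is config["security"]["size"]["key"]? 1024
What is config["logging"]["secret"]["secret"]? False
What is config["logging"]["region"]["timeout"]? "debug"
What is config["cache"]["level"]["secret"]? 300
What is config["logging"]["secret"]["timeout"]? 2.24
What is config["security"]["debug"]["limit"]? 443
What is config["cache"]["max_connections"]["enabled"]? 443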